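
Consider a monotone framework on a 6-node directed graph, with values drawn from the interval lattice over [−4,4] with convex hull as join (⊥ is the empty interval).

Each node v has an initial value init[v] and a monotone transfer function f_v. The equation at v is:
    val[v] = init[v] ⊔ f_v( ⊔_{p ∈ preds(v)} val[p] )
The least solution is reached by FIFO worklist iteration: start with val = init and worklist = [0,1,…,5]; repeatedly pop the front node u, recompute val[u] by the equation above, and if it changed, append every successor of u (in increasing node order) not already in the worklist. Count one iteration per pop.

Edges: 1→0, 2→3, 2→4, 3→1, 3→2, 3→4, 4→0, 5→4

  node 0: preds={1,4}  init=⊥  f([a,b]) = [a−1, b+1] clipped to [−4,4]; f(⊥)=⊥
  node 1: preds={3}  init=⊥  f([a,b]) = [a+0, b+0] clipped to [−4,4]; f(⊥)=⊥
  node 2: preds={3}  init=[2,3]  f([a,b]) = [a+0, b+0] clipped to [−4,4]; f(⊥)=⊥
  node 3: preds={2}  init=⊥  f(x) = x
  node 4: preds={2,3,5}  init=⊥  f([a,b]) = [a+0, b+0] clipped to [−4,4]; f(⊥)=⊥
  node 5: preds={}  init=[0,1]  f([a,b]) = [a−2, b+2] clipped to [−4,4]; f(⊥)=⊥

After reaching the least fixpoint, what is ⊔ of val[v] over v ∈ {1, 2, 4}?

Iteration log — 9 steps:
  step 1. node 0  ⊔preds=⊥  new=⊥  stable
  step 2. node 1  ⊔preds=⊥  new=⊥  stable
  step 3. node 2  ⊔preds=⊥  new=[2,3]  stable
  step 4. node 3  ⊔preds=[2,3]  new=[2,3]  old=⊥  +wl: 1,2
  step 5. node 4  ⊔preds=[0,3]  new=[0,3]  old=⊥  +wl: 0
  step 6. node 5  ⊔preds=⊥  new=[0,1]  stable
  step 7. node 1  ⊔preds=[2,3]  new=[2,3]  old=⊥  +wl: 
  step 8. node 2  ⊔preds=[2,3]  new=[2,3]  stable
  step 9. node 0  ⊔preds=[0,3]  new=[-1,4]  old=⊥  +wl: 

Least fixpoint reached:
  node 0: [-1,4]
  node 1: [2,3]
  node 2: [2,3]
  node 3: [2,3]
  node 4: [0,3]
  node 5: [0,1]

[0,3]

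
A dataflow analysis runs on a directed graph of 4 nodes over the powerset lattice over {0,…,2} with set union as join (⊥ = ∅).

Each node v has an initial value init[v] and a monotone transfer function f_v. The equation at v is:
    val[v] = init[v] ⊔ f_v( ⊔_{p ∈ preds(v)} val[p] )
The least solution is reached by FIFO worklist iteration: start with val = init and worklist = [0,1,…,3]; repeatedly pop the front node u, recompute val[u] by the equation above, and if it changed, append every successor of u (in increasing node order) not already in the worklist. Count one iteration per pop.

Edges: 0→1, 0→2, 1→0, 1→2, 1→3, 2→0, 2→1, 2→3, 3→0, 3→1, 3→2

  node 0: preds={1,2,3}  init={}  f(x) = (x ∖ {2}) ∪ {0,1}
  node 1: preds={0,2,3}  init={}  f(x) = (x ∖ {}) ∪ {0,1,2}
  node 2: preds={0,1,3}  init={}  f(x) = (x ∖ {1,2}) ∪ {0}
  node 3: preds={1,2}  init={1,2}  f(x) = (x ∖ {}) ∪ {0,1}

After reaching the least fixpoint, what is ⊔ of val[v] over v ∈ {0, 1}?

{0,1,2}

Worklist (7 pops):
  #1 pop 0: in={1,2} → {0,1} (was {}); enqueue []
  #2 pop 1: in={0,1,2} → {0,1,2} (was {}); enqueue [0]
  #3 pop 2: in={0,1,2} → {0} (was {}); enqueue [1]
  #4 pop 3: in={0,1,2} → {0,1,2} (was {1,2}); enqueue [2]
  #5 pop 0: in={0,1,2} → {0,1} (no change)
  #6 pop 1: in={0,1,2} → {0,1,2} (no change)
  #7 pop 2: in={0,1,2} → {0} (no change)

Fixpoint:
  val[0] = {0,1}
  val[1] = {0,1,2}
  val[2] = {0}
  val[3] = {0,1,2}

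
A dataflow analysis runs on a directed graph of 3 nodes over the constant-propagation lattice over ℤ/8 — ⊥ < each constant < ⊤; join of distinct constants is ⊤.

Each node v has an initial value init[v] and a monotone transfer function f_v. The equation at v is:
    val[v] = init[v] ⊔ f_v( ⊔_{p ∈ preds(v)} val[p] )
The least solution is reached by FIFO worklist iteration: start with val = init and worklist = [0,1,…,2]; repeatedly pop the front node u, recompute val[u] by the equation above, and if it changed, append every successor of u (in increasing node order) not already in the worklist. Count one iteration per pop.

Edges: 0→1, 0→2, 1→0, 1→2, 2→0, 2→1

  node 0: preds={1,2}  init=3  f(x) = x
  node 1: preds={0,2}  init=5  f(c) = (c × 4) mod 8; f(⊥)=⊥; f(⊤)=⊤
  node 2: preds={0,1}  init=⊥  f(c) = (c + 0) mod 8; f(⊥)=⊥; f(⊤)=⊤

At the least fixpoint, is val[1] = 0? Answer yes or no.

no

Worklist (5 pops):
  #1 pop 0: in=5 → ⊤ (was 3); enqueue []
  #2 pop 1: in=⊤ → ⊤ (was 5); enqueue [0]
  #3 pop 2: in=⊤ → ⊤ (was ⊥); enqueue [1]
  #4 pop 0: in=⊤ → ⊤ (no change)
  #5 pop 1: in=⊤ → ⊤ (no change)

Fixpoint:
  val[0] = ⊤
  val[1] = ⊤
  val[2] = ⊤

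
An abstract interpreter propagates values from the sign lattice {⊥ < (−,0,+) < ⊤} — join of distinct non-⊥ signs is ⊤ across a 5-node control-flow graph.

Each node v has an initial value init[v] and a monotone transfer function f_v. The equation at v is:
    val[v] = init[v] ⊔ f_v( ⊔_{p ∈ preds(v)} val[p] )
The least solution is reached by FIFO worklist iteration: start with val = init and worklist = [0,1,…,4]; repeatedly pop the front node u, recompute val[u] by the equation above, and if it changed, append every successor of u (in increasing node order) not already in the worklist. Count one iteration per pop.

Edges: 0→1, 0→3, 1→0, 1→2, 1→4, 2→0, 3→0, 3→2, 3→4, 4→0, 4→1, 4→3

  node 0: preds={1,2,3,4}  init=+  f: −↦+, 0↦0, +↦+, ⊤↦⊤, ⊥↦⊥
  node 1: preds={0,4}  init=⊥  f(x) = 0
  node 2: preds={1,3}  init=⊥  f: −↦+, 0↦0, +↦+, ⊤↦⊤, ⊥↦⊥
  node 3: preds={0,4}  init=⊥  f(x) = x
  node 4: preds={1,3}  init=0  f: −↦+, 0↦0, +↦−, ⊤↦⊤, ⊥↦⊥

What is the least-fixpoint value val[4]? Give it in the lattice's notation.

⊤

Worklist (10 pops):
  #1 pop 0: in=0 → ⊤ (was +); enqueue []
  #2 pop 1: in=⊤ → 0 (was ⊥); enqueue [0]
  #3 pop 2: in=0 → 0 (was ⊥); enqueue []
  #4 pop 3: in=⊤ → ⊤ (was ⊥); enqueue [2]
  #5 pop 4: in=⊤ → ⊤ (was 0); enqueue [1,3]
  #6 pop 0: in=⊤ → ⊤ (no change)
  #7 pop 2: in=⊤ → ⊤ (was 0); enqueue [0]
  #8 pop 1: in=⊤ → 0 (no change)
  #9 pop 3: in=⊤ → ⊤ (no change)
  #10 pop 0: in=⊤ → ⊤ (no change)

Fixpoint:
  val[0] = ⊤
  val[1] = 0
  val[2] = ⊤
  val[3] = ⊤
  val[4] = ⊤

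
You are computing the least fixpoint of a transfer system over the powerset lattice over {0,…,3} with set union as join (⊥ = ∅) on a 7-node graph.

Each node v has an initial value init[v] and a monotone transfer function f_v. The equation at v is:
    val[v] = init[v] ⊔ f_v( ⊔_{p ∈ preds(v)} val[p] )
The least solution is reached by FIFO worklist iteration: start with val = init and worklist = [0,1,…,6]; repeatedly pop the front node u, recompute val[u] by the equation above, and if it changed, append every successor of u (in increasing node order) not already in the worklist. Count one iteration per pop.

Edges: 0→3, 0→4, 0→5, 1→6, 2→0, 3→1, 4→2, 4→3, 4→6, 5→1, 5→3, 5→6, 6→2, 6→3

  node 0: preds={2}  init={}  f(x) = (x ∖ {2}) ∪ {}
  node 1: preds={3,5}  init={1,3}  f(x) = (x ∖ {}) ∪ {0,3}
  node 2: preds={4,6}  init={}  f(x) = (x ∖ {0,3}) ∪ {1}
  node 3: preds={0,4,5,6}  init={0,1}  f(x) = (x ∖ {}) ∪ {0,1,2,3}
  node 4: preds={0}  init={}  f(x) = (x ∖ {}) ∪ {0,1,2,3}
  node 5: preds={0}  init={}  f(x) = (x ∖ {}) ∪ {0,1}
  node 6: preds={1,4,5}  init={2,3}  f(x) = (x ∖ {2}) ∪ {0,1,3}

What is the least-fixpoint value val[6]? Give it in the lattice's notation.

Iteration log — 14 steps:
  step 1. node 0  ⊔preds={}  new={}  stable
  step 2. node 1  ⊔preds={0,1}  new={0,1,3}  old={1,3}  +wl: 
  step 3. node 2  ⊔preds={2,3}  new={1,2}  old={}  +wl: 0
  step 4. node 3  ⊔preds={2,3}  new={0,1,2,3}  old={0,1}  +wl: 1
  step 5. node 4  ⊔preds={}  new={0,1,2,3}  old={}  +wl: 2,3
  step 6. node 5  ⊔preds={}  new={0,1}  old={}  +wl: 
  step 7. node 6  ⊔preds={0,1,2,3}  new={0,1,2,3}  old={2,3}  +wl: 
  step 8. node 0  ⊔preds={1,2}  new={1}  old={}  +wl: 4,5
  step 9. node 1  ⊔preds={0,1,2,3}  new={0,1,2,3}  old={0,1,3}  +wl: 6
  step 10. node 2  ⊔preds={0,1,2,3}  new={1,2}  stable
  step 11. node 3  ⊔preds={0,1,2,3}  new={0,1,2,3}  stable
  step 12. node 4  ⊔preds={1}  new={0,1,2,3}  stable
  step 13. node 5  ⊔preds={1}  new={0,1}  stable
  step 14. node 6  ⊔preds={0,1,2,3}  new={0,1,2,3}  stable

Least fixpoint reached:
  node 0: {1}
  node 1: {0,1,2,3}
  node 2: {1,2}
  node 3: {0,1,2,3}
  node 4: {0,1,2,3}
  node 5: {0,1}
  node 6: {0,1,2,3}

{0,1,2,3}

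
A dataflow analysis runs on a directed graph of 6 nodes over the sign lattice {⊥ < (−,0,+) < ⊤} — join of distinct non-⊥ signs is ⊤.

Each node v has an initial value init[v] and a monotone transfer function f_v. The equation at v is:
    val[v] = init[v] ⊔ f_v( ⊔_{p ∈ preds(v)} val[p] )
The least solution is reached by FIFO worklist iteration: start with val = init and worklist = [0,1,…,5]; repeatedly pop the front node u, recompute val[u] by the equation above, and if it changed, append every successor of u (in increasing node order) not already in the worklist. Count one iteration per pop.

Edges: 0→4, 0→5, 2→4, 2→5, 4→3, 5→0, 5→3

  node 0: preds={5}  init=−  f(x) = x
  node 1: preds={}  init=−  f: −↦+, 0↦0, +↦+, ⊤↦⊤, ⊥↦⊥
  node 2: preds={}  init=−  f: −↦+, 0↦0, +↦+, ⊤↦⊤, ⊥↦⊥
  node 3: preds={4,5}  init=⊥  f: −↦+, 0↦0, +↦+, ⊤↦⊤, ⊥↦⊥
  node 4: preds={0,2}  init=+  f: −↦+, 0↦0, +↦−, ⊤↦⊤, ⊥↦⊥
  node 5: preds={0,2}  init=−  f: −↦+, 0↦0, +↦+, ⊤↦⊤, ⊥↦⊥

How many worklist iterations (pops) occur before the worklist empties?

11

Iteration log — 11 steps:
  step 1. node 0  ⊔preds=−  new=−  stable
  step 2. node 1  ⊔preds=⊥  new=−  stable
  step 3. node 2  ⊔preds=⊥  new=−  stable
  step 4. node 3  ⊔preds=⊤  new=⊤  old=⊥  +wl: 
  step 5. node 4  ⊔preds=−  new=+  stable
  step 6. node 5  ⊔preds=−  new=⊤  old=−  +wl: 0,3
  step 7. node 0  ⊔preds=⊤  new=⊤  old=−  +wl: 4,5
  step 8. node 3  ⊔preds=⊤  new=⊤  stable
  step 9. node 4  ⊔preds=⊤  new=⊤  old=+  +wl: 3
  step 10. node 5  ⊔preds=⊤  new=⊤  stable
  step 11. node 3  ⊔preds=⊤  new=⊤  stable

Least fixpoint reached:
  node 0: ⊤
  node 1: −
  node 2: −
  node 3: ⊤
  node 4: ⊤
  node 5: ⊤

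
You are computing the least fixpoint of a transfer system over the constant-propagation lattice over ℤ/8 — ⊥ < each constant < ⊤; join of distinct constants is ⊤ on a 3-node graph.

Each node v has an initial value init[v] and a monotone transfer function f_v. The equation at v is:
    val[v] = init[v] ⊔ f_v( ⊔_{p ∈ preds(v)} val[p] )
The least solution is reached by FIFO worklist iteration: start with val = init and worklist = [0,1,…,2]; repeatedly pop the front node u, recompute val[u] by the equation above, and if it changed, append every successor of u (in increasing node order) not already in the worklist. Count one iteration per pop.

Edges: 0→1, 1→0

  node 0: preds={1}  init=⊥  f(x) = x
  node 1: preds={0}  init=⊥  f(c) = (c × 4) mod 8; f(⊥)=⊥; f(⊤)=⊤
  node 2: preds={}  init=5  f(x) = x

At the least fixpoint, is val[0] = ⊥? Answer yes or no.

yes

Trace (3 dequeues):
  [1] u=0 | in ⊥ | out ⊥ | ==
  [2] u=1 | in ⊥ | out ⊥ | ==
  [3] u=2 | in ⊥ | out 5 | ==

Converged values:
  [0] ⊥
  [1] ⊥
  [2] 5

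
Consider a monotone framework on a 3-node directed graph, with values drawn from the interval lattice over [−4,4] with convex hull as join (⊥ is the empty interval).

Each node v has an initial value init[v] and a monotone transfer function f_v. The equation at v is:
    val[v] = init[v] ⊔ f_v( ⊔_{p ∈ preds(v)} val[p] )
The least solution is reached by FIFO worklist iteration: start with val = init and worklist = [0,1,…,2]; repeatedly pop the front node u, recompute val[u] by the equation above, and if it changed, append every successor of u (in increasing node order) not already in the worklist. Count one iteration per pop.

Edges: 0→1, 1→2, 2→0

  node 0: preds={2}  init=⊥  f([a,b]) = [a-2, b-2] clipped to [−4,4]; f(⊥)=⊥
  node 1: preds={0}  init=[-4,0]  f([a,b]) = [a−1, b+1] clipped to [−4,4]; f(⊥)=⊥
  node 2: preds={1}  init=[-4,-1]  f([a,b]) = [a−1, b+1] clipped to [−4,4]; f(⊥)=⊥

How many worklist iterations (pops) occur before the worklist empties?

Trace (5 dequeues):
  [1] u=0 | in [-4,-1] | out [-4,-3] | prev ⊥ | push {}
  [2] u=1 | in [-4,-3] | out [-4,0] | ==
  [3] u=2 | in [-4,0] | out [-4,1] | prev [-4,-1] | push {0}
  [4] u=0 | in [-4,1] | out [-4,-1] | prev [-4,-3] | push {1}
  [5] u=1 | in [-4,-1] | out [-4,0] | ==

Converged values:
  [0] [-4,-1]
  [1] [-4,0]
  [2] [-4,1]

5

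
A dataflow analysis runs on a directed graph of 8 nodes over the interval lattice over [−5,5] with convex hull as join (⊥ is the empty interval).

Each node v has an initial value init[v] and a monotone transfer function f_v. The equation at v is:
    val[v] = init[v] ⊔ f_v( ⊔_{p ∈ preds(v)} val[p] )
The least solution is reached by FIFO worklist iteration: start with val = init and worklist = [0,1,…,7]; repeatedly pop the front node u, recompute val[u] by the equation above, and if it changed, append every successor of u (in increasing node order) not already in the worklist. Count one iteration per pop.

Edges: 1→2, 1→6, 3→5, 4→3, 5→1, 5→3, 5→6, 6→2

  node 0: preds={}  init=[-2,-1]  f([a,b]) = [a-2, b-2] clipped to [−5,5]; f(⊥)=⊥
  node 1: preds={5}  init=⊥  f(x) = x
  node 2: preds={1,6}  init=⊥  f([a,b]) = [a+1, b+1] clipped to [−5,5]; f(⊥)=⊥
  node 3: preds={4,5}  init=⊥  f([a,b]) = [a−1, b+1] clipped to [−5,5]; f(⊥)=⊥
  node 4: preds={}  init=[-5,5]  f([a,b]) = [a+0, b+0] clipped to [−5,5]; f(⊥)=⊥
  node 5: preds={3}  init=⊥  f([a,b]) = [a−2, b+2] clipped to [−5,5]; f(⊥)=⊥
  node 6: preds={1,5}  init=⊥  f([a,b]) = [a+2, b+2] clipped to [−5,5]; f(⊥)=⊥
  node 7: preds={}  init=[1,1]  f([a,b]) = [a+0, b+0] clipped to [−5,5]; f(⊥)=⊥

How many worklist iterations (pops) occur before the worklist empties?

Iteration log — 12 steps:
  step 1. node 0  ⊔preds=⊥  new=[-2,-1]  stable
  step 2. node 1  ⊔preds=⊥  new=⊥  stable
  step 3. node 2  ⊔preds=⊥  new=⊥  stable
  step 4. node 3  ⊔preds=[-5,5]  new=[-5,5]  old=⊥  +wl: 
  step 5. node 4  ⊔preds=⊥  new=[-5,5]  stable
  step 6. node 5  ⊔preds=[-5,5]  new=[-5,5]  old=⊥  +wl: 1,3
  step 7. node 6  ⊔preds=[-5,5]  new=[-3,5]  old=⊥  +wl: 2
  step 8. node 7  ⊔preds=⊥  new=[1,1]  stable
  step 9. node 1  ⊔preds=[-5,5]  new=[-5,5]  old=⊥  +wl: 6
  step 10. node 3  ⊔preds=[-5,5]  new=[-5,5]  stable
  step 11. node 2  ⊔preds=[-5,5]  new=[-4,5]  old=⊥  +wl: 
  step 12. node 6  ⊔preds=[-5,5]  new=[-3,5]  stable

Least fixpoint reached:
  node 0: [-2,-1]
  node 1: [-5,5]
  node 2: [-4,5]
  node 3: [-5,5]
  node 4: [-5,5]
  node 5: [-5,5]
  node 6: [-3,5]
  node 7: [1,1]

12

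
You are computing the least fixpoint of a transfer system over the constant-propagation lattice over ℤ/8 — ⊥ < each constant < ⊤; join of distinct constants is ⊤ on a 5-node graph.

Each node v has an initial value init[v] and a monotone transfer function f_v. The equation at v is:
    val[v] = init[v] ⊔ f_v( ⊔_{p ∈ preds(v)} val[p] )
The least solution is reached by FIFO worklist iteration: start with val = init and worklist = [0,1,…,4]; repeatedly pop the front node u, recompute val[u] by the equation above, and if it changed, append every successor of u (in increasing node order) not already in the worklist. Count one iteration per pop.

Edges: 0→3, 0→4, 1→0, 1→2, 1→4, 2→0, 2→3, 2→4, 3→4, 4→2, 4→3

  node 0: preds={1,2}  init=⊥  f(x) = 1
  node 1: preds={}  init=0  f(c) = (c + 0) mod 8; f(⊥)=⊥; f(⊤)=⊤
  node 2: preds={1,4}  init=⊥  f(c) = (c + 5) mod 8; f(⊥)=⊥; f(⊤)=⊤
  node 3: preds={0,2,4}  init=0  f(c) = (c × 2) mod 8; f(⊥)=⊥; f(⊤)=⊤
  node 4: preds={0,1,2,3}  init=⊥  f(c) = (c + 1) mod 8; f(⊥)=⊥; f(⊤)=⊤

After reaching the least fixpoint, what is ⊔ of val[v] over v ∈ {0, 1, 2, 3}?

Worklist (10 pops):
  #1 pop 0: in=0 → 1 (was ⊥); enqueue []
  #2 pop 1: in=⊥ → 0 (no change)
  #3 pop 2: in=0 → 5 (was ⊥); enqueue [0]
  #4 pop 3: in=⊤ → ⊤ (was 0); enqueue []
  #5 pop 4: in=⊤ → ⊤ (was ⊥); enqueue [2,3]
  #6 pop 0: in=⊤ → 1 (no change)
  #7 pop 2: in=⊤ → ⊤ (was 5); enqueue [0,4]
  #8 pop 3: in=⊤ → ⊤ (no change)
  #9 pop 0: in=⊤ → 1 (no change)
  #10 pop 4: in=⊤ → ⊤ (no change)

Fixpoint:
  val[0] = 1
  val[1] = 0
  val[2] = ⊤
  val[3] = ⊤
  val[4] = ⊤

⊤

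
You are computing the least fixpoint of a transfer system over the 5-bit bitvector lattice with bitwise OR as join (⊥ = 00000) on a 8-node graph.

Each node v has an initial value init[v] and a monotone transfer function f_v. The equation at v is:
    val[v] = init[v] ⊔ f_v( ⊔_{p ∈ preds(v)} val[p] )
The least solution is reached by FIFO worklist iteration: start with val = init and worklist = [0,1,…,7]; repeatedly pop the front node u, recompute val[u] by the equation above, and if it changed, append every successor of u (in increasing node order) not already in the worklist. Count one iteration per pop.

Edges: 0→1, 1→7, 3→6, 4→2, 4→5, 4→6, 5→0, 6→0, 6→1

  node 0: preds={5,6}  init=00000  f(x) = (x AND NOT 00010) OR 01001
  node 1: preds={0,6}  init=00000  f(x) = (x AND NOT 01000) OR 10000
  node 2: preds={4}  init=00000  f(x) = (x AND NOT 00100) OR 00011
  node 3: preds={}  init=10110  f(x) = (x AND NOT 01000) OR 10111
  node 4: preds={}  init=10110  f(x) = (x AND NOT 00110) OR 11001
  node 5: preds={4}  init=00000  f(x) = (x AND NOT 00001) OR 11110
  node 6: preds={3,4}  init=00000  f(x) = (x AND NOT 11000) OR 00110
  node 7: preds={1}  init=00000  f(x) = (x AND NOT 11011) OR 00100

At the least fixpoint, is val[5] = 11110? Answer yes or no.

Iteration log — 12 steps:
  step 1. node 0  ⊔preds=00000  new=01001  old=00000  +wl: 
  step 2. node 1  ⊔preds=01001  new=10001  old=00000  +wl: 
  step 3. node 2  ⊔preds=10110  new=10011  old=00000  +wl: 
  step 4. node 3  ⊔preds=00000  new=10111  old=10110  +wl: 
  step 5. node 4  ⊔preds=00000  new=11111  old=10110  +wl: 2
  step 6. node 5  ⊔preds=11111  new=11110  old=00000  +wl: 0
  step 7. node 6  ⊔preds=11111  new=00111  old=00000  +wl: 1
  step 8. node 7  ⊔preds=10001  new=00100  old=00000  +wl: 
  step 9. node 2  ⊔preds=11111  new=11011  old=10011  +wl: 
  step 10. node 0  ⊔preds=11111  new=11101  old=01001  +wl: 
  step 11. node 1  ⊔preds=11111  new=10111  old=10001  +wl: 7
  step 12. node 7  ⊔preds=10111  new=00100  stable

Least fixpoint reached:
  node 0: 11101
  node 1: 10111
  node 2: 11011
  node 3: 10111
  node 4: 11111
  node 5: 11110
  node 6: 00111
  node 7: 00100

yes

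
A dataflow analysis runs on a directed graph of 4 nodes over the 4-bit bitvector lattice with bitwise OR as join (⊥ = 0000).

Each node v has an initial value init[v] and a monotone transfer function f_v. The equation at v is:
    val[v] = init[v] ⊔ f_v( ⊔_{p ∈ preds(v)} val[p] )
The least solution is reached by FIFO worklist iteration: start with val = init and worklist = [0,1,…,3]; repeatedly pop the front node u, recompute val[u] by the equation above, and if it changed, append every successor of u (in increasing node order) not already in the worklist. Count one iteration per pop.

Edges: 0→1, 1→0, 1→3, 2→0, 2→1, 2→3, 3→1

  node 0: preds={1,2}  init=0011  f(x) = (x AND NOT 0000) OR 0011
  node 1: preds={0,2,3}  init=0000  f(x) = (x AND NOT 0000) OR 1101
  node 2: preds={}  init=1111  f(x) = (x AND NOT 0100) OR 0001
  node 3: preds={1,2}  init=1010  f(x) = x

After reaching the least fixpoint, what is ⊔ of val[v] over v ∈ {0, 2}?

1111

Trace (6 dequeues):
  [1] u=0 | in 1111 | out 1111 | prev 0011 | push {}
  [2] u=1 | in 1111 | out 1111 | prev 0000 | push {0}
  [3] u=2 | in 0000 | out 1111 | ==
  [4] u=3 | in 1111 | out 1111 | prev 1010 | push {1}
  [5] u=0 | in 1111 | out 1111 | ==
  [6] u=1 | in 1111 | out 1111 | ==

Converged values:
  [0] 1111
  [1] 1111
  [2] 1111
  [3] 1111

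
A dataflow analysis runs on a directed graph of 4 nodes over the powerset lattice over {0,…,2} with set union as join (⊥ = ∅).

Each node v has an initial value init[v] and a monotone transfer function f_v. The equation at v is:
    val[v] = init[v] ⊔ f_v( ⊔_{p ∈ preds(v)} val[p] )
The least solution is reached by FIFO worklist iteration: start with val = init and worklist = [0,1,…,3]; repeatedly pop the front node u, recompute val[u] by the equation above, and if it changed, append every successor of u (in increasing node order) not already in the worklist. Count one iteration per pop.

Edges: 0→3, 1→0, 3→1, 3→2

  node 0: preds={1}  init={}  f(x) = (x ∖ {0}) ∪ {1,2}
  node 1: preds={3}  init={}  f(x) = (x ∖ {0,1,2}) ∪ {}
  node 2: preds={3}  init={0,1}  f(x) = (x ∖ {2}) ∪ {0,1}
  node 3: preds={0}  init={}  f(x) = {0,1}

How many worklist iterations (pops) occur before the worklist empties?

6

Trace (6 dequeues):
  [1] u=0 | in {} | out {1,2} | prev {} | push {}
  [2] u=1 | in {} | out {} | ==
  [3] u=2 | in {} | out {0,1} | ==
  [4] u=3 | in {1,2} | out {0,1} | prev {} | push {1,2}
  [5] u=1 | in {0,1} | out {} | ==
  [6] u=2 | in {0,1} | out {0,1} | ==

Converged values:
  [0] {1,2}
  [1] {}
  [2] {0,1}
  [3] {0,1}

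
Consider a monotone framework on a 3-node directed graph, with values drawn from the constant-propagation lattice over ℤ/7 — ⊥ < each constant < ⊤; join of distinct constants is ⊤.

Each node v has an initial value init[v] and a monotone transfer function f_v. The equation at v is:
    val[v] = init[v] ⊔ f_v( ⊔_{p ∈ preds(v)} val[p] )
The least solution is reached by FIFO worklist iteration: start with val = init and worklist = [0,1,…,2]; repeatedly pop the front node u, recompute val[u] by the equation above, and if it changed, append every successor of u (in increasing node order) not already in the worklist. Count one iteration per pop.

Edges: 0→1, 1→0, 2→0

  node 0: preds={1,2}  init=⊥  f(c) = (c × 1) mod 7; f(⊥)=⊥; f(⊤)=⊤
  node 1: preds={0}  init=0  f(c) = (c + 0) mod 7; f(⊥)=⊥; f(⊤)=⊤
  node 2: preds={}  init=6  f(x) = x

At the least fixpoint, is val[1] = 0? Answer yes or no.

Worklist (4 pops):
  #1 pop 0: in=⊤ → ⊤ (was ⊥); enqueue []
  #2 pop 1: in=⊤ → ⊤ (was 0); enqueue [0]
  #3 pop 2: in=⊥ → 6 (no change)
  #4 pop 0: in=⊤ → ⊤ (no change)

Fixpoint:
  val[0] = ⊤
  val[1] = ⊤
  val[2] = 6

no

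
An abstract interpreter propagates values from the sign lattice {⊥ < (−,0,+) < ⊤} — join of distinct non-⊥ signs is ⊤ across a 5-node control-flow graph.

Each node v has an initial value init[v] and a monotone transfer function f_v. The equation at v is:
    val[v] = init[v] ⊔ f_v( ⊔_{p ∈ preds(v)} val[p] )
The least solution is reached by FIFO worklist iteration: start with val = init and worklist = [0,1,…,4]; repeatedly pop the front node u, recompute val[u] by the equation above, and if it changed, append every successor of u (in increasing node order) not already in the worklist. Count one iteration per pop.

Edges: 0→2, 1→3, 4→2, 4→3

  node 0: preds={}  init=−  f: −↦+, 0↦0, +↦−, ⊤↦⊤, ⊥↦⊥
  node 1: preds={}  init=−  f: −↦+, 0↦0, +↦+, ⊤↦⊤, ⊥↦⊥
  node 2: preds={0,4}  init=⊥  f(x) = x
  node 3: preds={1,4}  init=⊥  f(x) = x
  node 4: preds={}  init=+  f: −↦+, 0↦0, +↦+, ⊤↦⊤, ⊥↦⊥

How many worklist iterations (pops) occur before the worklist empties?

5

Trace (5 dequeues):
  [1] u=0 | in ⊥ | out − | ==
  [2] u=1 | in ⊥ | out − | ==
  [3] u=2 | in ⊤ | out ⊤ | prev ⊥ | push {}
  [4] u=3 | in ⊤ | out ⊤ | prev ⊥ | push {}
  [5] u=4 | in ⊥ | out + | ==

Converged values:
  [0] −
  [1] −
  [2] ⊤
  [3] ⊤
  [4] +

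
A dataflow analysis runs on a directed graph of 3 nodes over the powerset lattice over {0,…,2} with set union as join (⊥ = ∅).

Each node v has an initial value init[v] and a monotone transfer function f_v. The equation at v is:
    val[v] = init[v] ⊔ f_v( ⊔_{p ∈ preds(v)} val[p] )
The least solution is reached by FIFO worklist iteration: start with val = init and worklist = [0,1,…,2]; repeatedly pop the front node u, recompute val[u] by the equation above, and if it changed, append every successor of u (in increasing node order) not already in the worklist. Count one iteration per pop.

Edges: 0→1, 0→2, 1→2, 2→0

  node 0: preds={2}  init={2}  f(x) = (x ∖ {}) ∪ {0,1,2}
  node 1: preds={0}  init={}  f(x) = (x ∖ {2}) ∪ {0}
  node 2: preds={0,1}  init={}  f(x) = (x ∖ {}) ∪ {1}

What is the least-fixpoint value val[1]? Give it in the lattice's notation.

Trace (4 dequeues):
  [1] u=0 | in {} | out {0,1,2} | prev {2} | push {}
  [2] u=1 | in {0,1,2} | out {0,1} | prev {} | push {}
  [3] u=2 | in {0,1,2} | out {0,1,2} | prev {} | push {0}
  [4] u=0 | in {0,1,2} | out {0,1,2} | ==

Converged values:
  [0] {0,1,2}
  [1] {0,1}
  [2] {0,1,2}

{0,1}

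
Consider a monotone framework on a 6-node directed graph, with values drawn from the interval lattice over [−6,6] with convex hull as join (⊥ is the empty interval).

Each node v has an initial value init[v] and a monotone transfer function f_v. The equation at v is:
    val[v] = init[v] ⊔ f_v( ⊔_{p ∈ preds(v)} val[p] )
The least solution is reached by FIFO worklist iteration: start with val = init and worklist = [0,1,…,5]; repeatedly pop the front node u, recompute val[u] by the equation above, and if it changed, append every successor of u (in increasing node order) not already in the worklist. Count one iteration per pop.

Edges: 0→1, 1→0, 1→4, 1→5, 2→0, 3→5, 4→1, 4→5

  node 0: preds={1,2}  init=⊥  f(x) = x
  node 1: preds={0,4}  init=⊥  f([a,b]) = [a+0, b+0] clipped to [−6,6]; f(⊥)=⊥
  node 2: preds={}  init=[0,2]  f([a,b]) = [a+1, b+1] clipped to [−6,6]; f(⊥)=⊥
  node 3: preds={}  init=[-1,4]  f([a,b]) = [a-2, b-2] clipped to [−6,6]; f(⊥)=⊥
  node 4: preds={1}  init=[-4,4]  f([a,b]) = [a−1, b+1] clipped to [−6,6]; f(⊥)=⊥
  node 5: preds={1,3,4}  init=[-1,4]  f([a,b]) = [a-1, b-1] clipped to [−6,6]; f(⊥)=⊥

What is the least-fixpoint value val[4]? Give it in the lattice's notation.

Iteration log — 16 steps:
  step 1. node 0  ⊔preds=[0,2]  new=[0,2]  old=⊥  +wl: 
  step 2. node 1  ⊔preds=[-4,4]  new=[-4,4]  old=⊥  +wl: 0
  step 3. node 2  ⊔preds=⊥  new=[0,2]  stable
  step 4. node 3  ⊔preds=⊥  new=[-1,4]  stable
  step 5. node 4  ⊔preds=[-4,4]  new=[-5,5]  old=[-4,4]  +wl: 1
  step 6. node 5  ⊔preds=[-5,5]  new=[-6,4]  old=[-1,4]  +wl: 
  step 7. node 0  ⊔preds=[-4,4]  new=[-4,4]  old=[0,2]  +wl: 
  step 8. node 1  ⊔preds=[-5,5]  new=[-5,5]  old=[-4,4]  +wl: 0,4,5
  step 9. node 0  ⊔preds=[-5,5]  new=[-5,5]  old=[-4,4]  +wl: 1
  step 10. node 4  ⊔preds=[-5,5]  new=[-6,6]  old=[-5,5]  +wl: 
  step 11. node 5  ⊔preds=[-6,6]  new=[-6,5]  old=[-6,4]  +wl: 
  step 12. node 1  ⊔preds=[-6,6]  new=[-6,6]  old=[-5,5]  +wl: 0,4,5
  step 13. node 0  ⊔preds=[-6,6]  new=[-6,6]  old=[-5,5]  +wl: 1
  step 14. node 4  ⊔preds=[-6,6]  new=[-6,6]  stable
  step 15. node 5  ⊔preds=[-6,6]  new=[-6,5]  stable
  step 16. node 1  ⊔preds=[-6,6]  new=[-6,6]  stable

Least fixpoint reached:
  node 0: [-6,6]
  node 1: [-6,6]
  node 2: [0,2]
  node 3: [-1,4]
  node 4: [-6,6]
  node 5: [-6,5]

[-6,6]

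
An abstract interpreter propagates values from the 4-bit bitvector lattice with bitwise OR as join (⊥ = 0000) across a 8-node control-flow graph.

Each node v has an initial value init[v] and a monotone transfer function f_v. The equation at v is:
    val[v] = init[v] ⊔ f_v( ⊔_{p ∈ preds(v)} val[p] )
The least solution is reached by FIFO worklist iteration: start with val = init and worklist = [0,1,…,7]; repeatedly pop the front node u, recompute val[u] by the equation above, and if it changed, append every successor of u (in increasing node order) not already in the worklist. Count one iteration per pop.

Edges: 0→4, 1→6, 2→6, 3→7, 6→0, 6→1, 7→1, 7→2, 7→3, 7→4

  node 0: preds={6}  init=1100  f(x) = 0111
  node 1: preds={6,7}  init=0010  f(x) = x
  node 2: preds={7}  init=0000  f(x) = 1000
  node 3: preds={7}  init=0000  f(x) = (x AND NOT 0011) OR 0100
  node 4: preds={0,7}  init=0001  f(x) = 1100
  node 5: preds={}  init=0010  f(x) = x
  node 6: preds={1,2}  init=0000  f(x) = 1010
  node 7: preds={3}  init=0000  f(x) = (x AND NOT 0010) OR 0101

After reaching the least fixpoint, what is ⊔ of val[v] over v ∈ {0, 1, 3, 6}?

Trace (14 dequeues):
  [1] u=0 | in 0000 | out 1111 | prev 1100 | push {}
  [2] u=1 | in 0000 | out 0010 | ==
  [3] u=2 | in 0000 | out 1000 | prev 0000 | push {}
  [4] u=3 | in 0000 | out 0100 | prev 0000 | push {}
  [5] u=4 | in 1111 | out 1101 | prev 0001 | push {}
  [6] u=5 | in 0000 | out 0010 | ==
  [7] u=6 | in 1010 | out 1010 | prev 0000 | push {0,1}
  [8] u=7 | in 0100 | out 0101 | prev 0000 | push {2,3,4}
  [9] u=0 | in 1010 | out 1111 | ==
  [10] u=1 | in 1111 | out 1111 | prev 0010 | push {6}
  [11] u=2 | in 0101 | out 1000 | ==
  [12] u=3 | in 0101 | out 0100 | ==
  [13] u=4 | in 1111 | out 1101 | ==
  [14] u=6 | in 1111 | out 1010 | ==

Converged values:
  [0] 1111
  [1] 1111
  [2] 1000
  [3] 0100
  [4] 1101
  [5] 0010
  [6] 1010
  [7] 0101

1111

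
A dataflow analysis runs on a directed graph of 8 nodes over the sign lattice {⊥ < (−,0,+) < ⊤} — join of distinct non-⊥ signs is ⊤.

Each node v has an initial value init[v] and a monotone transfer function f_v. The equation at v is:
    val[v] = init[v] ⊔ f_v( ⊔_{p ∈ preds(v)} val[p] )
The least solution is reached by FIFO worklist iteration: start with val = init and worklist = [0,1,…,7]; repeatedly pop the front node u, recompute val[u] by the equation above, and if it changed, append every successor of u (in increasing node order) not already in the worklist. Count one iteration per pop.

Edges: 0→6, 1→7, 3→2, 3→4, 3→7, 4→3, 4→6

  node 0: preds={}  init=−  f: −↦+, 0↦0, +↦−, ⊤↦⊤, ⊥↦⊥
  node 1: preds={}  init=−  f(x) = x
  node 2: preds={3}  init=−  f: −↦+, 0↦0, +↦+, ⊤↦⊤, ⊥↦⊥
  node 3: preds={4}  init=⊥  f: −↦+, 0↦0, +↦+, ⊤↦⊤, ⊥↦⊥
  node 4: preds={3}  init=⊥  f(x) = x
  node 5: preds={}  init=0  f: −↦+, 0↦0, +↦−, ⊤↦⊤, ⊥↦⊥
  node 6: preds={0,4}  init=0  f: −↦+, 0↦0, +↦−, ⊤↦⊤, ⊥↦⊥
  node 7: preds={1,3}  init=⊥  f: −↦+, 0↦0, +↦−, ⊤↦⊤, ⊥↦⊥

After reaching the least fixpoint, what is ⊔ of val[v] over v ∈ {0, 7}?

⊤

Iteration log — 8 steps:
  step 1. node 0  ⊔preds=⊥  new=−  stable
  step 2. node 1  ⊔preds=⊥  new=−  stable
  step 3. node 2  ⊔preds=⊥  new=−  stable
  step 4. node 3  ⊔preds=⊥  new=⊥  stable
  step 5. node 4  ⊔preds=⊥  new=⊥  stable
  step 6. node 5  ⊔preds=⊥  new=0  stable
  step 7. node 6  ⊔preds=−  new=⊤  old=0  +wl: 
  step 8. node 7  ⊔preds=−  new=+  old=⊥  +wl: 

Least fixpoint reached:
  node 0: −
  node 1: −
  node 2: −
  node 3: ⊥
  node 4: ⊥
  node 5: 0
  node 6: ⊤
  node 7: +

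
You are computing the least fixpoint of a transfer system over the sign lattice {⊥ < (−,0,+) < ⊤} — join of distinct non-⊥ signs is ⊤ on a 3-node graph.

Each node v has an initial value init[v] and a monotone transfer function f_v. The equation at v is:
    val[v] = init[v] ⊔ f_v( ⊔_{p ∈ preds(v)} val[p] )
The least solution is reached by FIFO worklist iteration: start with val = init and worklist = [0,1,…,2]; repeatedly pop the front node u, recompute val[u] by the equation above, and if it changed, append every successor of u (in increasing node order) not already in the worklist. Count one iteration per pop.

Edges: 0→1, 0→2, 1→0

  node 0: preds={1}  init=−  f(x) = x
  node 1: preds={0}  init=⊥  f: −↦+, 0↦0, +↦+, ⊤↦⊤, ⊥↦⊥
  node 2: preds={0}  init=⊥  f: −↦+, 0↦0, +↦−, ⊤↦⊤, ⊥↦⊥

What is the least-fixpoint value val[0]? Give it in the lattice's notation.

Worklist (7 pops):
  #1 pop 0: in=⊥ → − (no change)
  #2 pop 1: in=− → + (was ⊥); enqueue [0]
  #3 pop 2: in=− → + (was ⊥); enqueue []
  #4 pop 0: in=+ → ⊤ (was −); enqueue [1,2]
  #5 pop 1: in=⊤ → ⊤ (was +); enqueue [0]
  #6 pop 2: in=⊤ → ⊤ (was +); enqueue []
  #7 pop 0: in=⊤ → ⊤ (no change)

Fixpoint:
  val[0] = ⊤
  val[1] = ⊤
  val[2] = ⊤

⊤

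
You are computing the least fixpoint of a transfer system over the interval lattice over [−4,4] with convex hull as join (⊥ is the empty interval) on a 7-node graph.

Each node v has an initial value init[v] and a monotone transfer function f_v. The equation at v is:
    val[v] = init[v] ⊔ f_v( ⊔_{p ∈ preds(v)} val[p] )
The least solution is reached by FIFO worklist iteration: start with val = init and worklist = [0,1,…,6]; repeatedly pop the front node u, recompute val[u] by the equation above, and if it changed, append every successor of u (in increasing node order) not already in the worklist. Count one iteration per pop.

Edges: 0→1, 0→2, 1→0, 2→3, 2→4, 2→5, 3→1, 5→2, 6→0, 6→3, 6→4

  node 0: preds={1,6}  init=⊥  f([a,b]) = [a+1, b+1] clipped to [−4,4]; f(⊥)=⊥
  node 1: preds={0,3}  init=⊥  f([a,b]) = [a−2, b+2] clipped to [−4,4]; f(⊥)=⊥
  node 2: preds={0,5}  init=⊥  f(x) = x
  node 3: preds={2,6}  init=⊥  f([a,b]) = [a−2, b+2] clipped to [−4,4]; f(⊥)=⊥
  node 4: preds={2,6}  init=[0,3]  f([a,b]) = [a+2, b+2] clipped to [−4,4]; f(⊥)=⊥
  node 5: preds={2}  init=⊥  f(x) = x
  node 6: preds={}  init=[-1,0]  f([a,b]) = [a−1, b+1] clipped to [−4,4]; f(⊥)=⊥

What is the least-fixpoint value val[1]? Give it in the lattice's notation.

Worklist (21 pops):
  #1 pop 0: in=[-1,0] → [0,1] (was ⊥); enqueue []
  #2 pop 1: in=[0,1] → [-2,3] (was ⊥); enqueue [0]
  #3 pop 2: in=[0,1] → [0,1] (was ⊥); enqueue []
  #4 pop 3: in=[-1,1] → [-3,3] (was ⊥); enqueue [1]
  #5 pop 4: in=[-1,1] → [0,3] (no change)
  #6 pop 5: in=[0,1] → [0,1] (was ⊥); enqueue [2]
  #7 pop 6: in=⊥ → [-1,0] (no change)
  #8 pop 0: in=[-2,3] → [-1,4] (was [0,1]); enqueue []
  #9 pop 1: in=[-3,4] → [-4,4] (was [-2,3]); enqueue [0]
  #10 pop 2: in=[-1,4] → [-1,4] (was [0,1]); enqueue [3,4,5]
  #11 pop 0: in=[-4,4] → [-3,4] (was [-1,4]); enqueue [1,2]
  #12 pop 3: in=[-1,4] → [-3,4] (was [-3,3]); enqueue []
  #13 pop 4: in=[-1,4] → [0,4] (was [0,3]); enqueue []
  #14 pop 5: in=[-1,4] → [-1,4] (was [0,1]); enqueue []
  #15 pop 1: in=[-3,4] → [-4,4] (no change)
  #16 pop 2: in=[-3,4] → [-3,4] (was [-1,4]); enqueue [3,4,5]
  #17 pop 3: in=[-3,4] → [-4,4] (was [-3,4]); enqueue [1]
  #18 pop 4: in=[-3,4] → [-1,4] (was [0,4]); enqueue []
  #19 pop 5: in=[-3,4] → [-3,4] (was [-1,4]); enqueue [2]
  #20 pop 1: in=[-4,4] → [-4,4] (no change)
  #21 pop 2: in=[-3,4] → [-3,4] (no change)

Fixpoint:
  val[0] = [-3,4]
  val[1] = [-4,4]
  val[2] = [-3,4]
  val[3] = [-4,4]
  val[4] = [-1,4]
  val[5] = [-3,4]
  val[6] = [-1,0]

[-4,4]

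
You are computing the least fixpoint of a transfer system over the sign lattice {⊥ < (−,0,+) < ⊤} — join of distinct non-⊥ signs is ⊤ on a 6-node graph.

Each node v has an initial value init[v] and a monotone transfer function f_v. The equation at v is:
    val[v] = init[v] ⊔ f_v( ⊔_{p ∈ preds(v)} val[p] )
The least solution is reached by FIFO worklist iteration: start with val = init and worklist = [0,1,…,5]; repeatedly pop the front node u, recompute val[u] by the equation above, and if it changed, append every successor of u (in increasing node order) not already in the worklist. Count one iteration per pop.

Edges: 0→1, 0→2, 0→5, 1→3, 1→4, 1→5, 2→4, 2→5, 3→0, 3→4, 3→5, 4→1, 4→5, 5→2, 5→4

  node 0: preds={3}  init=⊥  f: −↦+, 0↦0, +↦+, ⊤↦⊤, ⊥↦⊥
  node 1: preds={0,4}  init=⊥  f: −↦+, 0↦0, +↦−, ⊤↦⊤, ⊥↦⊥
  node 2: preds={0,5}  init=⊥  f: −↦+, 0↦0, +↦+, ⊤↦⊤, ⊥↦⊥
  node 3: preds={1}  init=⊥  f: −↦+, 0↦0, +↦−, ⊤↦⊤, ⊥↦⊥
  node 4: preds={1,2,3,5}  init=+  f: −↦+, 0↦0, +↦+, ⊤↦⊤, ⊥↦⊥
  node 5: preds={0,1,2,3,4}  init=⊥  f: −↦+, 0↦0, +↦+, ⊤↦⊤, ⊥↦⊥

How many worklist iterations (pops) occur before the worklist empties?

Trace (17 dequeues):
  [1] u=0 | in ⊥ | out ⊥ | ==
  [2] u=1 | in + | out − | prev ⊥ | push {}
  [3] u=2 | in ⊥ | out ⊥ | ==
  [4] u=3 | in − | out + | prev ⊥ | push {0}
  [5] u=4 | in ⊤ | out ⊤ | prev + | push {1}
  [6] u=5 | in ⊤ | out ⊤ | prev ⊥ | push {2,4}
  [7] u=0 | in + | out + | prev ⊥ | push {5}
  [8] u=1 | in ⊤ | out ⊤ | prev − | push {3}
  [9] u=2 | in ⊤ | out ⊤ | prev ⊥ | push {}
  [10] u=4 | in ⊤ | out ⊤ | ==
  [11] u=5 | in ⊤ | out ⊤ | ==
  [12] u=3 | in ⊤ | out ⊤ | prev + | push {0,4,5}
  [13] u=0 | in ⊤ | out ⊤ | prev + | push {1,2}
  [14] u=4 | in ⊤ | out ⊤ | ==
  [15] u=5 | in ⊤ | out ⊤ | ==
  [16] u=1 | in ⊤ | out ⊤ | ==
  [17] u=2 | in ⊤ | out ⊤ | ==

Converged values:
  [0] ⊤
  [1] ⊤
  [2] ⊤
  [3] ⊤
  [4] ⊤
  [5] ⊤

17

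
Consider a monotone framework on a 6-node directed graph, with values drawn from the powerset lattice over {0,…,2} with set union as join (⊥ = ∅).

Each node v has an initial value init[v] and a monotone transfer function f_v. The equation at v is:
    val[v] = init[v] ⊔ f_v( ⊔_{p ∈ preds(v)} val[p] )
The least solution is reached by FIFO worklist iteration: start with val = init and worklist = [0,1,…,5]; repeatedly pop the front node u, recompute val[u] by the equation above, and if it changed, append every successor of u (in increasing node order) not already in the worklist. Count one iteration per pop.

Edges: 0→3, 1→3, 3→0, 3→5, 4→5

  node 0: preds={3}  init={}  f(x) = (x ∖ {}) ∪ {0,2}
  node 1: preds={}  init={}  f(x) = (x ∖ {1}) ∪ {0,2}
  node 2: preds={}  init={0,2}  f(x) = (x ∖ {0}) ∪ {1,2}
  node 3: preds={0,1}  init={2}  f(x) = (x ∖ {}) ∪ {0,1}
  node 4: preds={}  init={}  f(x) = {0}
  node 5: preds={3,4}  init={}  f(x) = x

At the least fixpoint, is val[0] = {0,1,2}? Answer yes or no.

yes

Trace (8 dequeues):
  [1] u=0 | in {2} | out {0,2} | prev {} | push {}
  [2] u=1 | in {} | out {0,2} | prev {} | push {}
  [3] u=2 | in {} | out {0,1,2} | prev {0,2} | push {}
  [4] u=3 | in {0,2} | out {0,1,2} | prev {2} | push {0}
  [5] u=4 | in {} | out {0} | prev {} | push {}
  [6] u=5 | in {0,1,2} | out {0,1,2} | prev {} | push {}
  [7] u=0 | in {0,1,2} | out {0,1,2} | prev {0,2} | push {3}
  [8] u=3 | in {0,1,2} | out {0,1,2} | ==

Converged values:
  [0] {0,1,2}
  [1] {0,2}
  [2] {0,1,2}
  [3] {0,1,2}
  [4] {0}
  [5] {0,1,2}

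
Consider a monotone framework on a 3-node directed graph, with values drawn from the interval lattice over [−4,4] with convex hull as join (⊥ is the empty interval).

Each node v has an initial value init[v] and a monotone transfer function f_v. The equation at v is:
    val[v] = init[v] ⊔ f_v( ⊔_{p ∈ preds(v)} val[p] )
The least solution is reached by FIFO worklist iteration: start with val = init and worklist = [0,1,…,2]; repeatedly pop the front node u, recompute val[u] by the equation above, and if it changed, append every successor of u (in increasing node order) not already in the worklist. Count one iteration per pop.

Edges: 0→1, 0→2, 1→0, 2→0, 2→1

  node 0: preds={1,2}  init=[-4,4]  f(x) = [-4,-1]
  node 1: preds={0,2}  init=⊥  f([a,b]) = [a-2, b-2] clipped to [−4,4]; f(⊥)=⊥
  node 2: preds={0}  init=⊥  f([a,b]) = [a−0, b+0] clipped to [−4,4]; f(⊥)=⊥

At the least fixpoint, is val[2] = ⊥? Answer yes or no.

Trace (5 dequeues):
  [1] u=0 | in ⊥ | out [-4,4] | ==
  [2] u=1 | in [-4,4] | out [-4,2] | prev ⊥ | push {0}
  [3] u=2 | in [-4,4] | out [-4,4] | prev ⊥ | push {1}
  [4] u=0 | in [-4,4] | out [-4,4] | ==
  [5] u=1 | in [-4,4] | out [-4,2] | ==

Converged values:
  [0] [-4,4]
  [1] [-4,2]
  [2] [-4,4]

no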